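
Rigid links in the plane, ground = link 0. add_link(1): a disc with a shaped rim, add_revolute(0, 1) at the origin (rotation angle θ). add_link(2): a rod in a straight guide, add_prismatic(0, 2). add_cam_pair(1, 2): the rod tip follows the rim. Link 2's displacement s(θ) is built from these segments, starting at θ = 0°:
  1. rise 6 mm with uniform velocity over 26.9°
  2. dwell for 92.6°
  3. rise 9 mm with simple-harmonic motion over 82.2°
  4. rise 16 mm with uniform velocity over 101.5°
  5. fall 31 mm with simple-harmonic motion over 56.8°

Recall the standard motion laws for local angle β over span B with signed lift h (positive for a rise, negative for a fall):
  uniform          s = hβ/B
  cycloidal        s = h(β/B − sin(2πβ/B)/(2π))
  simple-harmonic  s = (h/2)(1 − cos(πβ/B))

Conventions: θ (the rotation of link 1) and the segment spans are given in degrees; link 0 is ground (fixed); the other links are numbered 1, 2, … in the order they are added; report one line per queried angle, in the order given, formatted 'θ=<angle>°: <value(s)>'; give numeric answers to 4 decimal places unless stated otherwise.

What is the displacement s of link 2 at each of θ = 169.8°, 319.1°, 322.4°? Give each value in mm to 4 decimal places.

segment 1 (0° to 26.9°, uniform, h = 6) is passed completely: s = 0.0000 + (6) = 6.0000
segment 2 (26.9° to 119.5°, dwell): s unchanged at 6.0000
θ = 169.8° falls in segment 3 (119.5° to 201.7°, simple-harmonic, h = 9): β = 169.8 − 119.5 = 50.3°, B = 82.2°; Δs = 9/2·(1 − cos(π·0.6119)) = 6.0499; s = 6.0000 + 6.0499 = 12.0499
segment 3 (119.5° to 201.7°, simple-harmonic, h = 9) is passed completely: s = 6.0000 + (9) = 15.0000
segment 4 (201.7° to 303.2°, uniform, h = 16) is passed completely: s = 15.0000 + (16) = 31.0000
θ = 319.1° falls in segment 5 (303.2° to 360°, simple-harmonic, h = -31): β = 319.1 − 303.2 = 15.9°, B = 56.8°; Δs = -31/2·(1 − cos(π·0.2799)) = -5.6173; s = 31.0000 − 5.6173 = 25.3827
θ = 322.4° falls in segment 5 (303.2° to 360°, simple-harmonic, h = -31): β = 322.4 − 303.2 = 19.2°, B = 56.8°; Δs = -31/2·(1 − cos(π·0.3380)) = -7.9488; s = 31.0000 − 7.9488 = 23.0512

θ=169.8°: 12.0499
θ=319.1°: 25.3827
θ=322.4°: 23.0512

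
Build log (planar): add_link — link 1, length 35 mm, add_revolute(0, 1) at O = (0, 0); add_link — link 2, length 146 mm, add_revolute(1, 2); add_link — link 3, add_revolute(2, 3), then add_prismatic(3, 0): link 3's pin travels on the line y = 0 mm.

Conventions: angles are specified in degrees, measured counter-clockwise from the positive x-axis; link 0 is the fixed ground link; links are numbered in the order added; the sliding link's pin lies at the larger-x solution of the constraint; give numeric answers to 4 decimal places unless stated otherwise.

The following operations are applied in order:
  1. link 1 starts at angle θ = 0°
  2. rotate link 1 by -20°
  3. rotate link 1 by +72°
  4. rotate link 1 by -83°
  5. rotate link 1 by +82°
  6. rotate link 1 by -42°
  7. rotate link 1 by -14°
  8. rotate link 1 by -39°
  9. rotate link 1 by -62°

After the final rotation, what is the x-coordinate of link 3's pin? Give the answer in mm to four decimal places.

geometry: r = 35 mm, L = 146 mm, e = 0 mm; θ starts at 0°
rotate link 1 by -20°: θ ← 0° -20° = -20°
rotate link 1 by +72°: θ ← -20° +72° = 52°
rotate link 1 by -83°: θ ← 52° -83° = -31°
rotate link 1 by +82°: θ ← -31° +82° = 51°
rotate link 1 by -42°: θ ← 51° -42° = 9°
rotate link 1 by -14°: θ ← 9° -14° = -5°
rotate link 1 by -39°: θ ← -5° -39° = -44°
rotate link 1 by -62°: θ ← -44° -62° = -106°
crank pin P = (r cos θ, r sin θ) = (-9.647307, -33.644159)
h = r sin θ − e = -33.644159 − 0 = -33.644159
x = r cos θ + √(L² − h²) = -9.647307 + 142.070653 = 132.423346

132.4233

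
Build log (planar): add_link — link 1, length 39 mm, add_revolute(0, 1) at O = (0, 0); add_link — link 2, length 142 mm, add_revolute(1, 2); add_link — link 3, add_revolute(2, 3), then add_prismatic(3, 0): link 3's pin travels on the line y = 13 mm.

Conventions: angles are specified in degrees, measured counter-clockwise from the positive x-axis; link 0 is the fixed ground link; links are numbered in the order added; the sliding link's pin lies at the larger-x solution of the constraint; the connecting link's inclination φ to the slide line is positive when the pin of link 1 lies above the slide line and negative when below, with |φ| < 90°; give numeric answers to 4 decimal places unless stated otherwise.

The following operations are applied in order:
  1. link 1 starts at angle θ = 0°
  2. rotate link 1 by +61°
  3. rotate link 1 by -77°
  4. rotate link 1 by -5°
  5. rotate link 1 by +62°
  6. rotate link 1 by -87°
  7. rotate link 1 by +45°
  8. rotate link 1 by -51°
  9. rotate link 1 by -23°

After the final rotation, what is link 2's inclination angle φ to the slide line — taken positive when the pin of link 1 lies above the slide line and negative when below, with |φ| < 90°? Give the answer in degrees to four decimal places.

geometry: r = 39 mm, L = 142 mm, e = 13 mm; θ starts at 0°
rotate link 1 by +61°: θ ← 0° +61° = 61°
rotate link 1 by -77°: θ ← 61° -77° = -16°
rotate link 1 by -5°: θ ← -16° -5° = -21°
rotate link 1 by +62°: θ ← -21° +62° = 41°
rotate link 1 by -87°: θ ← 41° -87° = -46°
rotate link 1 by +45°: θ ← -46° +45° = -1°
rotate link 1 by -51°: θ ← -1° -51° = -52°
rotate link 1 by -23°: θ ← -52° -23° = -75°
h = r sin θ − e = -37.671107 − 13 = -50.671107
sin φ = h / L = -50.671107 / 142 = -0.35683878
φ = arcsin(-0.35683878) = -20.906181°

-20.9062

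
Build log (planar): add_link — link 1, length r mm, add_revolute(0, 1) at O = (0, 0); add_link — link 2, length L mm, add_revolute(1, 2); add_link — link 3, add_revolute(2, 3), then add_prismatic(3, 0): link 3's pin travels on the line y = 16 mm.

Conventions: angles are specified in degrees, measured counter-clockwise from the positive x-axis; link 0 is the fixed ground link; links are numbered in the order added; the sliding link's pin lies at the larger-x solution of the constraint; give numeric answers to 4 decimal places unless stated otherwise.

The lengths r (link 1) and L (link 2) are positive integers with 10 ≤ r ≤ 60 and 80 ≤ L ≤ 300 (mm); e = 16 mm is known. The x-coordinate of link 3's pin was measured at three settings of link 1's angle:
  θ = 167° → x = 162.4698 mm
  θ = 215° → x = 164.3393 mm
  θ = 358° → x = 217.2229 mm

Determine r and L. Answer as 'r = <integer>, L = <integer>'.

constraint per measurement: (x − r cos θ)² + (r sin θ − e)² = L²
subtracting the θ₁ and θ₂ equations cancels the r² and L² terms:
r = (x₁² − x₂²) / (2[(x₁cos θ₁ + e sin θ₁) − (x₂cos θ₂ + e sin θ₂)]) = 27.9994 → r = 28
L² = (x₁ − r cos θ₁)² + (r sin θ₁ − e)² = 36099.9995 → L = 190.0000 → L = 190
check at θ₃=358°: x = 217.2229 (printed 217.2229) ✓

r = 28, L = 190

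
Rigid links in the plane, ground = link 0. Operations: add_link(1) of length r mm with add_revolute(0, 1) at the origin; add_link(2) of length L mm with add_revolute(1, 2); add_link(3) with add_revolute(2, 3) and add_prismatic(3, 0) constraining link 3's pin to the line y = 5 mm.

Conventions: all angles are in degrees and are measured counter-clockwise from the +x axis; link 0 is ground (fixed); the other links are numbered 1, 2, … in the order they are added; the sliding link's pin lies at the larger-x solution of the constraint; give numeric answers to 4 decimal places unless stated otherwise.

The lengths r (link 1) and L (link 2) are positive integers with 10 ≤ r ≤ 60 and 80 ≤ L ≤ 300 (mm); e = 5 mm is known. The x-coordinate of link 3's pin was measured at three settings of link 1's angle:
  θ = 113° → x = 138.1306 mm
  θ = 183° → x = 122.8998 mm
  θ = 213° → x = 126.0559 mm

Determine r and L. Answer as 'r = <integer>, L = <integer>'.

constraint per measurement: (x − r cos θ)² + (r sin θ − e)² = L²
subtracting the θ₁ and θ₂ equations cancels the r² and L² terms:
r = (x₁² − x₂²) / (2[(x₁cos θ₁ + e sin θ₁) − (x₂cos θ₂ + e sin θ₂)]) = 27.0002 → r = 27
L² = (x₁ − r cos θ₁)² + (r sin θ₁ − e)² = 22500.0103 → L = 150.0000 → L = 150
check at θ₃=213°: x = 126.0559 (printed 126.0559) ✓

r = 27, L = 150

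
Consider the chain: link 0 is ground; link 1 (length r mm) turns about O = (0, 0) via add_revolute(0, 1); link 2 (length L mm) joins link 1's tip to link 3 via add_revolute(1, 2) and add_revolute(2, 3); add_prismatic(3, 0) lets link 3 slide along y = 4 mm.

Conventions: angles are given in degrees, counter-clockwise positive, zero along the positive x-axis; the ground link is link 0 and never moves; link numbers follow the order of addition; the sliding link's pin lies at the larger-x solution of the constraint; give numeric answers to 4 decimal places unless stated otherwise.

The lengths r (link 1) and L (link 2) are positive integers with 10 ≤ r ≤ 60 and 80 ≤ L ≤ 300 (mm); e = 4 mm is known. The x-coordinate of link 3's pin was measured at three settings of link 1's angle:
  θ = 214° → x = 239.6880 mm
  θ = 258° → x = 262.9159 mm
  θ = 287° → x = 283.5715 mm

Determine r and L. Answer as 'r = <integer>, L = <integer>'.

constraint per measurement: (x − r cos θ)² + (r sin θ − e)² = L²
subtracting the θ₁ and θ₂ equations cancels the r² and L² terms:
r = (x₁² − x₂²) / (2[(x₁cos θ₁ + e sin θ₁) − (x₂cos θ₂ + e sin θ₂)]) = 41.0000 → r = 41
L² = (x₁ − r cos θ₁)² + (r sin θ₁ − e)² = 75625.0019 → L = 275.0000 → L = 275
check at θ₃=287°: x = 283.5715 (printed 283.5715) ✓

r = 41, L = 275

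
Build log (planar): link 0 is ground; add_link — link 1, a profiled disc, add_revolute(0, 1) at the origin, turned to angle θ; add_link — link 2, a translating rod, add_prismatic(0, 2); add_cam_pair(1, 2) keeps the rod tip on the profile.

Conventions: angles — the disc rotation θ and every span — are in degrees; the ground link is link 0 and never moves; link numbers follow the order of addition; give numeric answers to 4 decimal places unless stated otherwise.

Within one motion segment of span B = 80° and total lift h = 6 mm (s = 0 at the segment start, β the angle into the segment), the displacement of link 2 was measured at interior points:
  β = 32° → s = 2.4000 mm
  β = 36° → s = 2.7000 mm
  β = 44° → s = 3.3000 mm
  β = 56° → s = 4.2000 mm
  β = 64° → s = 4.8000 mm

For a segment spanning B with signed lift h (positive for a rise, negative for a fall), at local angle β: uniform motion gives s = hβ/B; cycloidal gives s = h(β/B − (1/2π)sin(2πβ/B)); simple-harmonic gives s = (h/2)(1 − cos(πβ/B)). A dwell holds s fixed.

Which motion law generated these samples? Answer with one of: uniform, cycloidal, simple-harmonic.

candidates at β/B = r: uniform s = h·r (linear in β); cycloidal s = h·(r − sin(2πr)/(2π)); simple-harmonic s = (h/2)(1 − cos(πr))
β=32°: printed 2.4000 | uniform 2.4000, cycloidal 1.8387, simple-harmonic 2.0729
β=36°: printed 2.7000 | uniform 2.7000, cycloidal 2.4049, simple-harmonic 2.5307
β=44°: printed 3.3000 | uniform 3.3000, cycloidal 3.5951, simple-harmonic 3.4693
β=56°: printed 4.2000 | uniform 4.2000, cycloidal 5.1082, simple-harmonic 4.7634
β=64°: printed 4.8000 | uniform 4.8000, cycloidal 5.7082, simple-harmonic 5.4271
only one law matches every sample → uniform

uniform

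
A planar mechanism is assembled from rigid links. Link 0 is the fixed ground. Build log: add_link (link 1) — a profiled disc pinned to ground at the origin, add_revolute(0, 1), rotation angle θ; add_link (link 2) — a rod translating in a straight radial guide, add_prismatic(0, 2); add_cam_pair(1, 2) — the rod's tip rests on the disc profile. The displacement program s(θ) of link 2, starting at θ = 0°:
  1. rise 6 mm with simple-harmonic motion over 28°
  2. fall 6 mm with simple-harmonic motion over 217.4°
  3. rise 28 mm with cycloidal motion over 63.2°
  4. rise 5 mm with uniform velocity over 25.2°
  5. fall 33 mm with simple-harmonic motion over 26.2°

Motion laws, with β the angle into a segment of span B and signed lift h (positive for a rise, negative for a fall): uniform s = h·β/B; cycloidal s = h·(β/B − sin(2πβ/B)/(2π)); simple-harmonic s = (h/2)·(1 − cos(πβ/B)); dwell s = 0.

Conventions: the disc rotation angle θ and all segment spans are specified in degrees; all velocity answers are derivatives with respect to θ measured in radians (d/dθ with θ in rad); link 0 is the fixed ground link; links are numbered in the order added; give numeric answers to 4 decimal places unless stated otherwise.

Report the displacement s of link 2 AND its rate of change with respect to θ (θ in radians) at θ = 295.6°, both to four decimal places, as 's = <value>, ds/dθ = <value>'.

seg 1 [0°–28°] simple-harmonic, h=6: full span → s += 6 → s = 6.0000
seg 2 [28°–245.4°] simple-harmonic, h=-6: full span → s += -6 → s = 0.0000
seg 3 [245.4°–308.6°] cycloidal, h=28: θ=295.6° here. β=50.2, B=63.2. 28·(0.7943 − sin(2π·0.7943)/(2π)) = 26.5253 → s = 26.5253
velocity in seg [245.4°–308.6°] (cycloidal), θ in radians: β = 50.2° = 0.8762 rad, B = 63.2° = 1.1030 rad; ds/dθ = (h/B)(1 − cos(2πβ/B)) = (28/1.1030)(1 − cos(2π·0.7943)) = 18.408937 mm/rad

s = 26.5253, ds/dθ = 18.4089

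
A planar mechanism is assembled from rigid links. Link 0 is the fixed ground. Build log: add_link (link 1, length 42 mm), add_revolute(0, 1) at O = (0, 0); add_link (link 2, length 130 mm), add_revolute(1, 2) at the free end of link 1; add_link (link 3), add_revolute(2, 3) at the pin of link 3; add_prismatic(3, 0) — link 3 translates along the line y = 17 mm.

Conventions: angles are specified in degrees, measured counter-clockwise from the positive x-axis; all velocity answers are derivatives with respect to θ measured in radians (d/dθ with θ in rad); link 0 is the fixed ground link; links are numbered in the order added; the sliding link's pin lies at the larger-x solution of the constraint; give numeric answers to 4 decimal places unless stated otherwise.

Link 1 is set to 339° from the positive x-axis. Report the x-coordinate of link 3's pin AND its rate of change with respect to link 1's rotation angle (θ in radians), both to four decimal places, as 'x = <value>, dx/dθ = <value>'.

geometry: r = 42 mm, L = 130 mm, e = 17 mm
crank pin P = (r cos θ, r sin θ) = (39.210378, -15.051454)
h = r sin θ − e = -15.051454 − 17 = -32.051454
x = r cos θ + √(L² − h²) = 39.210378 + 125.986921 = 165.197299
dx/dθ = −r sin θ − h·r cos θ/√(L² − h²) (θ in radians; h = -32.051454) = 25.026693

x = 165.1973, dx/dθ = 25.0267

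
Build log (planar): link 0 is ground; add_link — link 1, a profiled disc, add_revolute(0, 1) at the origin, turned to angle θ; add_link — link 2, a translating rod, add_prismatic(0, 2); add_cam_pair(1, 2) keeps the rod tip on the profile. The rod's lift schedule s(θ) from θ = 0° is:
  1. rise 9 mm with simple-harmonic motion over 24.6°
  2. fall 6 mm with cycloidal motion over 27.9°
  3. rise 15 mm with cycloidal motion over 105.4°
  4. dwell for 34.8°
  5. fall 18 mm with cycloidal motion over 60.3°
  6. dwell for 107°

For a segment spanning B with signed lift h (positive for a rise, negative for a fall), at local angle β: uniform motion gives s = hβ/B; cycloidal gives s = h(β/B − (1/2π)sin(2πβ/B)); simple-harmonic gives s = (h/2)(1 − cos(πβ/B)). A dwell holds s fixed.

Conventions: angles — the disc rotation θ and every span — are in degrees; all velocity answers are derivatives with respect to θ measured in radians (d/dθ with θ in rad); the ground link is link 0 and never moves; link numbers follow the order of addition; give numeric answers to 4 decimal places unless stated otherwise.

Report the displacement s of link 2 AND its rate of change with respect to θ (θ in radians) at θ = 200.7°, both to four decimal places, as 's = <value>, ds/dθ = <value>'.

seg 1 [0°–24.6°] simple-harmonic, h=9: full span → s += 9 → s = 9.0000
seg 2 [24.6°–52.5°] cycloidal, h=-6: full span → s += -6 → s = 3.0000
seg 3 [52.5°–157.9°] cycloidal, h=15: full span → s += 15 → s = 18.0000
seg 4 [157.9°–192.7°] dwell: s stays 18.0000
seg 5 [192.7°–253°] cycloidal, h=-18: θ=200.7° here. β=8, B=60.3. -18·(0.1327 − sin(2π·0.1327)/(2π)) = -0.2671 → s = 17.7329
velocity in seg [192.7°–253°] (cycloidal), θ in radians: β = 8° = 0.1396 rad, B = 60.3° = 1.0524 rad; ds/dθ = (h/B)(1 − cos(2πβ/B)) = ((-18)/1.0524)(1 − cos(2π·0.1327)) = -5.606055 mm/rad

s = 17.7329, ds/dθ = -5.6061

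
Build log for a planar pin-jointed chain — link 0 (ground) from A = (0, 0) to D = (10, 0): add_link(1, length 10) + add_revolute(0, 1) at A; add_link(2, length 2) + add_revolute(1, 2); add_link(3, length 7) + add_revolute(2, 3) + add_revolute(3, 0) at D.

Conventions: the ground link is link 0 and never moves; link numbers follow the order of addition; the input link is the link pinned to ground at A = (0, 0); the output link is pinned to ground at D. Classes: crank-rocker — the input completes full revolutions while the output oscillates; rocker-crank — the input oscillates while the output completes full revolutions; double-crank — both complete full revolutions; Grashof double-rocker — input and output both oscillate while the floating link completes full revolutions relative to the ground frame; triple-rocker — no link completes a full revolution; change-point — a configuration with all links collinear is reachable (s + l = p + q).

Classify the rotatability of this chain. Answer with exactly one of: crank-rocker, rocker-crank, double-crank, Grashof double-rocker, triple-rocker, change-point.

lengths: ground=10, input=10, coupler=2, output=7
sorted: s=2 (shortest), l=10 (longest), p+q=17
s + l = 12 vs p + q = 17
s + l < p + q (Grashof) with shortest = coupler link → Grashof double-rocker

Grashof double-rocker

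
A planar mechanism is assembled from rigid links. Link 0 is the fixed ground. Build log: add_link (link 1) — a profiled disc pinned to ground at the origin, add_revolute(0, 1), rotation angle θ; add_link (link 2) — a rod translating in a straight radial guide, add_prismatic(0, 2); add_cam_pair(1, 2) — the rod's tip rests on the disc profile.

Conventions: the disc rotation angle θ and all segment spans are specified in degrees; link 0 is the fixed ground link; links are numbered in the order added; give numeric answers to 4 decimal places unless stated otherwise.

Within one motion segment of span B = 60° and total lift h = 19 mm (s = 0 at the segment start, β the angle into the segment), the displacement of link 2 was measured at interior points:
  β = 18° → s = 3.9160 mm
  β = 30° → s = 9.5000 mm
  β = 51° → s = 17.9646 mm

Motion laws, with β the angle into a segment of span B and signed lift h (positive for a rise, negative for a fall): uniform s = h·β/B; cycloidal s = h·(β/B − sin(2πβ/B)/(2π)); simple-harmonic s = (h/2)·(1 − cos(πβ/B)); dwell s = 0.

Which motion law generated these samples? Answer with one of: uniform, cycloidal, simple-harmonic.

candidates at β/B = r: uniform s = h·r (linear in β); cycloidal s = h·(r − sin(2πr)/(2π)); simple-harmonic s = (h/2)(1 − cos(πr))
β=18°: printed 3.9160 | uniform 5.7000, cycloidal 2.8241, simple-harmonic 3.9160
β=30°: printed 9.5000 | uniform 9.5000, cycloidal 9.5000, simple-harmonic 9.5000
β=51°: printed 17.9646 | uniform 16.1500, cycloidal 18.5964, simple-harmonic 17.9646
only one law matches every sample → simple-harmonic

simple-harmonic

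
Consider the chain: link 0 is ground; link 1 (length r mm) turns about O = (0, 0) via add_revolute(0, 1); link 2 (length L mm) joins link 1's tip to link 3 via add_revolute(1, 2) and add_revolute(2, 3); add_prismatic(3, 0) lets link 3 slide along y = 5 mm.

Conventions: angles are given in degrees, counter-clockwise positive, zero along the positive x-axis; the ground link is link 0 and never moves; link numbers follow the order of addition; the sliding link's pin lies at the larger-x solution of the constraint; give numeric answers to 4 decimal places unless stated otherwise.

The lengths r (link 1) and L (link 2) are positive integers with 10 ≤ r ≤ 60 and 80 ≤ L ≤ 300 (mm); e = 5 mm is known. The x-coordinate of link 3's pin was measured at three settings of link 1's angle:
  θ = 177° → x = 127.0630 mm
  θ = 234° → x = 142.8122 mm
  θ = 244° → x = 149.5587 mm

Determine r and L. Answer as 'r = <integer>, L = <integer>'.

constraint per measurement: (x − r cos θ)² + (r sin θ − e)² = L²
subtracting the θ₁ and θ₂ equations cancels the r² and L² terms:
r = (x₁² − x₂²) / (2[(x₁cos θ₁ + e sin θ₁) − (x₂cos θ₂ + e sin θ₂)]) = 55.0001 → r = 55
L² = (x₁ − r cos θ₁)² + (r sin θ₁ − e)² = 33123.9963 → L = 182.0000 → L = 182
check at θ₃=244°: x = 149.5587 (printed 149.5587) ✓

r = 55, L = 182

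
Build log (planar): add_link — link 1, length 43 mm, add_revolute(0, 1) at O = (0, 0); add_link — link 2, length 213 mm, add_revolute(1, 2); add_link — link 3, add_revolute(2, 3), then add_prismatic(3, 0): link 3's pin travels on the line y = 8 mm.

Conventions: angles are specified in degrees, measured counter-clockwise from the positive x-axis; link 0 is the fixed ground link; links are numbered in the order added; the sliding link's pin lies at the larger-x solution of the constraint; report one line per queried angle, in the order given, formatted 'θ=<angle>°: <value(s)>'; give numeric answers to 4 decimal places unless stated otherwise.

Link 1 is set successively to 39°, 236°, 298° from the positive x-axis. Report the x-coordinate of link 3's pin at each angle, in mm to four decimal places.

geometry: r = 43 mm, L = 213 mm, e = 8 mm
θ=39°: crank pin P = (r cos θ, r sin θ) = (33.417276, 27.060777)
θ=39°: h = r sin θ − e = 27.060777 − 8 = 19.060777
θ=39°: x = r cos θ + √(L² − h²) = 33.417276 + 212.145438 = 245.562714
θ=236°: crank pin P = (r cos θ, r sin θ) = (-24.045295, -35.648616)
θ=236°: h = r sin θ − e = -35.648616 − 8 = -43.648616
θ=236°: x = r cos θ + √(L² − h²) = -24.045295 + 208.479731 = 184.434436
θ=298°: crank pin P = (r cos θ, r sin θ) = (20.187277, -37.966746)
θ=298°: h = r sin θ − e = -37.966746 − 8 = -45.966746
θ=298°: x = r cos θ + √(L² − h²) = 20.187277 + 207.980908 = 228.168185

θ=39°: 245.5627
θ=236°: 184.4344
θ=298°: 228.1682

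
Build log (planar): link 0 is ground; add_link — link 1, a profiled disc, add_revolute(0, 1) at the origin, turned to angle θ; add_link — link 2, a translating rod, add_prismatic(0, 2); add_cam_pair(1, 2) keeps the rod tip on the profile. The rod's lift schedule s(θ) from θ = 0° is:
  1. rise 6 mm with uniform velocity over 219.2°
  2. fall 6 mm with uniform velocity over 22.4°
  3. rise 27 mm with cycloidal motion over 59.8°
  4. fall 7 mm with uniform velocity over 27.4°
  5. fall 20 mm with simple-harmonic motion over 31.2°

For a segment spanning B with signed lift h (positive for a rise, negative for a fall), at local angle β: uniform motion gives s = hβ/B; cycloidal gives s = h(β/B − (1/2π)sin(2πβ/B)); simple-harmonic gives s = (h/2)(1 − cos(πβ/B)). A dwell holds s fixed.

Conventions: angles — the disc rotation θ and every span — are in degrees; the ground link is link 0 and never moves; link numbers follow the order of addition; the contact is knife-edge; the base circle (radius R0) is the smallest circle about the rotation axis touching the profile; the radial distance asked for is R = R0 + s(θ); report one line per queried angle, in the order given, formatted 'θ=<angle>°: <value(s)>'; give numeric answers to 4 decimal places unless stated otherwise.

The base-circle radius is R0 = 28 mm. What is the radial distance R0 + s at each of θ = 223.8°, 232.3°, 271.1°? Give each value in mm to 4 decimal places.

seg 1 [0°–219.2°] uniform, h=6: full span → s += 6 → s = 6.0000
seg 2 [219.2°–241.6°] uniform, h=-6: θ=223.8° here. β=4.6, B=22.4. -6·4.6/22.4 = -1.2321 → s = 4.7679
seg 2 [219.2°–241.6°] uniform, h=-6: θ=232.3° here. β=13.1, B=22.4. -6·13.1/22.4 = -3.5089 → s = 2.4911
seg 2 [219.2°–241.6°] uniform, h=-6: full span → s += -6 → s = 0.0000
seg 3 [241.6°–301.4°] cycloidal, h=27: θ=271.1° here. β=29.5, B=59.8. 27·(0.4933 − sin(2π·0.4933)/(2π)) = 13.1388 → s = 13.1388
θ=223.8°: R = R0 + s = 28 + 4.7679 = 32.7679
θ=232.3°: R = R0 + s = 28 + 2.4911 = 30.4911
θ=271.1°: R = R0 + s = 28 + 13.1388 = 41.1388

θ=223.8°: 32.7679
θ=232.3°: 30.4911
θ=271.1°: 41.1388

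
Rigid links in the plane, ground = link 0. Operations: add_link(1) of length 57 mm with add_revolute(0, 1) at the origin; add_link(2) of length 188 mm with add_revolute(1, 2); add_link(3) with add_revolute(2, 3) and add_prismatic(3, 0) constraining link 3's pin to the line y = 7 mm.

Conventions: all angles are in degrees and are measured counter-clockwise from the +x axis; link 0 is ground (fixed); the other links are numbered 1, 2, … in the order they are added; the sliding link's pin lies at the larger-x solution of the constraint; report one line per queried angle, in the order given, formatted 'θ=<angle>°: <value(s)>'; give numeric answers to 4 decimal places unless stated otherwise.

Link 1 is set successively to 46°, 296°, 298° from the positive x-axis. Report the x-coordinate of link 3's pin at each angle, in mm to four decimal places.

geometry: r = 57 mm, L = 188 mm, e = 7 mm
θ=46°: crank pin P = (r cos θ, r sin θ) = (39.595527, 41.002369)
θ=46°: h = r sin θ − e = 41.002369 − 7 = 34.002369
θ=46°: x = r cos θ + √(L² − h²) = 39.595527 + 184.899537 = 224.495065
θ=296°: crank pin P = (r cos θ, r sin θ) = (24.987155, -51.231261)
θ=296°: h = r sin θ − e = -51.231261 − 7 = -58.231261
θ=296°: x = r cos θ + √(L² − h²) = 24.987155 + 178.754357 = 203.741513
θ=298°: crank pin P = (r cos θ, r sin θ) = (26.759879, -50.328013)
θ=298°: h = r sin θ − e = -50.328013 − 7 = -57.328013
θ=298°: x = r cos θ + √(L² − h²) = 26.759879 + 179.046081 = 205.805960

θ=46°: 224.4951
θ=296°: 203.7415
θ=298°: 205.8060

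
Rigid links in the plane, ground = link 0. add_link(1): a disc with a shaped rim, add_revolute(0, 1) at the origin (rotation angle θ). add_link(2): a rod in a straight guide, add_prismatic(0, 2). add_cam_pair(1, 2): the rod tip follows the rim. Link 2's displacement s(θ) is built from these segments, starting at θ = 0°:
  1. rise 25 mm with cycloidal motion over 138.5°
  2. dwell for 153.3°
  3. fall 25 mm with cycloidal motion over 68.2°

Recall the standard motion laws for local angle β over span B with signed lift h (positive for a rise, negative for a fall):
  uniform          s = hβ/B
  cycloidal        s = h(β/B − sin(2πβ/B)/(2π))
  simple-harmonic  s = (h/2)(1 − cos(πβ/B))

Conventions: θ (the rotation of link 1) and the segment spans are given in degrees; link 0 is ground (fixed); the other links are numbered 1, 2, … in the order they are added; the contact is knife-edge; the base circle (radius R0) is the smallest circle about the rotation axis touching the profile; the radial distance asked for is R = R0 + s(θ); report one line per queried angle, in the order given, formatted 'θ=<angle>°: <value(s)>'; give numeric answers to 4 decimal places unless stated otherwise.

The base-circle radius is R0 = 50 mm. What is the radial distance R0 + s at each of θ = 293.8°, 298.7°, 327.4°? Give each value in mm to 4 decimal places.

segment 1 (0° to 138.5°, cycloidal, h = 25) is passed completely: s = 0.0000 + (25) = 25.0000
segment 2 (138.5° to 291.8°, dwell): s unchanged at 25.0000
θ = 293.8° falls in segment 3 (291.8° to 360°, cycloidal, h = -25): β = 293.8 − 291.8 = 2°, B = 68.2°; Δs = -25·(0.0293 − sin(2π·0.0293)/(2π)) = -0.0041; s = 25.0000 − 0.0041 = 24.9959
θ = 298.7° falls in segment 3 (291.8° to 360°, cycloidal, h = -25): β = 298.7 − 291.8 = 6.9°, B = 68.2°; Δs = -25·(0.1012 − sin(2π·0.1012)/(2π)) = -0.1669; s = 25.0000 − 0.1669 = 24.8331
θ = 327.4° falls in segment 3 (291.8° to 360°, cycloidal, h = -25): β = 327.4 − 291.8 = 35.6°, B = 68.2°; Δs = -25·(0.5220 − sin(2π·0.5220)/(2π)) = -13.5980; s = 25.0000 − 13.5980 = 11.4020
θ=293.8°: R = R0 + s = 50 + 24.9959 = 74.9959
θ=298.7°: R = R0 + s = 50 + 24.8331 = 74.8331
θ=327.4°: R = R0 + s = 50 + 11.4020 = 61.4020

θ=293.8°: 74.9959
θ=298.7°: 74.8331
θ=327.4°: 61.4020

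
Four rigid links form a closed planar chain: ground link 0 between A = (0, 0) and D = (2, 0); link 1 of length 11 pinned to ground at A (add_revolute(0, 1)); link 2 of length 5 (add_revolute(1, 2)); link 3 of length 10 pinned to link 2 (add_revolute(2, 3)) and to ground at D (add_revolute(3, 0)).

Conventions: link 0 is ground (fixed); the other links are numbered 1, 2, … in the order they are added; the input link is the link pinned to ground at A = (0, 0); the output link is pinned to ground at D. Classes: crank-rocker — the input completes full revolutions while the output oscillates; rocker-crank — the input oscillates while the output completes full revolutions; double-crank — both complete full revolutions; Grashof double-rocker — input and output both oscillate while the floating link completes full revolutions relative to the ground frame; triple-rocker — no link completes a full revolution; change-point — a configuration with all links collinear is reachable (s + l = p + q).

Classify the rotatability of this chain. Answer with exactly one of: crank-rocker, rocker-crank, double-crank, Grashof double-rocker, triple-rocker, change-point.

lengths: ground=2, input=11, coupler=5, output=10
sorted: s=2 (shortest), l=11 (longest), p+q=15
s + l = 13 vs p + q = 15
s + l < p + q (Grashof) with shortest = ground link → double-crank

double-crank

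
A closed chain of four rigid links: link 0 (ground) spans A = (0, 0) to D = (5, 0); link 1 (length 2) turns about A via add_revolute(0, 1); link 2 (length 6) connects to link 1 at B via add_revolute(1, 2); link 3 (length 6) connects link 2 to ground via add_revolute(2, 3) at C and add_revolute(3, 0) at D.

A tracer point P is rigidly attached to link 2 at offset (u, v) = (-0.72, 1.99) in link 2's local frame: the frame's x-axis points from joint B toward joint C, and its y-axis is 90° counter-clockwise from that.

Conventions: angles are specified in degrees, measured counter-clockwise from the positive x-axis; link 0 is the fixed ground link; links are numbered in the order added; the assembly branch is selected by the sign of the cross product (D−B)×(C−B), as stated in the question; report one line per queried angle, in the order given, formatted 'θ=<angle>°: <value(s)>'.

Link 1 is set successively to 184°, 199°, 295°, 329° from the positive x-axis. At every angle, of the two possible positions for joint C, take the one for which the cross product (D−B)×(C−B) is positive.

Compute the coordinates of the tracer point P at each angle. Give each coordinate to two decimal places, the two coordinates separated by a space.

A=(0,0), D=(5.00,0)
θ=184°: B = A + 2.00·(cos184°, sin184°) = (-1.9951, -0.1395)
θ=184°: |BD| = 6.9965
θ=184°: circle(B,6.00) ∩ circle(D,6.00): a=3.4983, h=4.8746
θ=184°:   candidates: C₊=(1.4052,4.8039) cross=34.106; C₋=(1.5996,-4.9434) cross=-34.106
θ=184°:   branch + wants cross > 0 → take C=(1.4052,4.8039) (cross=34.106)
θ=184°: ex = (C−B)/|BC| = (0.5667,0.8239); ey = (-0.8239,0.5667)
θ=184°: P = B + -0.72·ex + 1.99·ey = (-4.0427,0.3951)
θ=199°: B = A + 2.00·(cos199°, sin199°) = (-1.8910, -0.6511)
θ=199°: |BD| = 6.9217
θ=199°: circle(B,6.00) ∩ circle(D,6.00): a=3.4609, h=4.9013
θ=199°:   candidates: C₊=(1.0934,4.5540) cross=33.925; C₋=(2.0155,-5.2051) cross=-33.925
θ=199°:   branch + wants cross > 0 → take C=(1.0934,4.5540) (cross=33.925)
θ=199°: ex = (C−B)/|BC| = (0.4974,0.8675); ey = (-0.8675,0.4974)
θ=199°: P = B + -0.72·ex + 1.99·ey = (-3.9755,-0.2859)
θ=295°: B = A + 2.00·(cos295°, sin295°) = (0.8452, -1.8126)
θ=295°: |BD| = 4.5329
θ=295°: circle(B,6.00) ∩ circle(D,6.00): a=2.2665, h=5.5555
θ=295°:   candidates: C₊=(0.7011,4.1857) cross=25.183; C₋=(5.1441,-5.9983) cross=-25.183
θ=295°:   branch + wants cross > 0 → take C=(0.7011,4.1857) (cross=25.183)
θ=295°: ex = (C−B)/|BC| = (-0.0240,0.9997); ey = (-0.9997,-0.0240)
θ=295°: P = B + -0.72·ex + 1.99·ey = (-1.1269,-2.5802)
θ=329°: B = A + 2.00·(cos329°, sin329°) = (1.7143, -1.0301)
θ=329°: |BD| = 3.4433
θ=329°: circle(B,6.00) ∩ circle(D,6.00): a=1.7217, h=5.7477
θ=329°:   candidates: C₊=(1.6378,4.9694) cross=19.791; C₋=(5.0766,-5.9995) cross=-19.791
θ=329°:   branch + wants cross > 0 → take C=(1.6378,4.9694) (cross=19.791)
θ=329°: ex = (C−B)/|BC| = (-0.0128,0.9999); ey = (-0.9999,-0.0128)
θ=329°: P = B + -0.72·ex + 1.99·ey = (-0.2663,-1.7754)

θ=184°: -4.04 0.40
θ=199°: -3.98 -0.29
θ=295°: -1.13 -2.58
θ=329°: -0.27 -1.78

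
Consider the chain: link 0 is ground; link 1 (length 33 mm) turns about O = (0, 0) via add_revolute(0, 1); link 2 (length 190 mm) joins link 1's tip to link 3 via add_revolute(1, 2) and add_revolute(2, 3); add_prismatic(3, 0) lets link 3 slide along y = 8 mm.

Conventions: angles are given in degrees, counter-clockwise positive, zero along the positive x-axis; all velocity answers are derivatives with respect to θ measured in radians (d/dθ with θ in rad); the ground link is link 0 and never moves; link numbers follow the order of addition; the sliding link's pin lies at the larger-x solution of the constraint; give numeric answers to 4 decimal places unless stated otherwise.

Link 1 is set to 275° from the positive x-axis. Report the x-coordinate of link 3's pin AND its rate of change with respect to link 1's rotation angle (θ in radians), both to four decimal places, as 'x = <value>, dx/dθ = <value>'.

geometry: r = 33 mm, L = 190 mm, e = 8 mm
crank pin P = (r cos θ, r sin θ) = (2.876140, -32.874425)
h = r sin θ − e = -32.874425 − 8 = -40.874425
x = r cos θ + √(L² − h²) = 2.876140 + 185.551290 = 188.427430
dx/dθ = −r sin θ − h·r cos θ/√(L² − h²) (θ in radians; h = -40.874425) = 33.507999

x = 188.4274, dx/dθ = 33.5080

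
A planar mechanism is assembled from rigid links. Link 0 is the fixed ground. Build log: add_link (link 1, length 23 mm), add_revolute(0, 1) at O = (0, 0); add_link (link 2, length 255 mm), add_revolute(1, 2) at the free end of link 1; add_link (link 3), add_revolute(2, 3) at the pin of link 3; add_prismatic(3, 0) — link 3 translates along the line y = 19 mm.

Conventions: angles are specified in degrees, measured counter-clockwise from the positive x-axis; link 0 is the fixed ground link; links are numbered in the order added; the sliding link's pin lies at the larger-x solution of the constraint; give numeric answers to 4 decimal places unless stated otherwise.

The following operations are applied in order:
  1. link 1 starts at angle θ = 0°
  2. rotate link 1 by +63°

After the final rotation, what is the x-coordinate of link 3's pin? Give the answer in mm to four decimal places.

geometry: r = 23 mm, L = 255 mm, e = 19 mm; θ starts at 0°
rotate link 1 by +63°: θ ← 0° +63° = 63°
crank pin P = (r cos θ, r sin θ) = (10.441781, 20.493150)
h = r sin θ − e = 20.493150 − 19 = 1.493150
x = r cos θ + √(L² − h²) = 10.441781 + 254.995628 = 265.437410

265.4374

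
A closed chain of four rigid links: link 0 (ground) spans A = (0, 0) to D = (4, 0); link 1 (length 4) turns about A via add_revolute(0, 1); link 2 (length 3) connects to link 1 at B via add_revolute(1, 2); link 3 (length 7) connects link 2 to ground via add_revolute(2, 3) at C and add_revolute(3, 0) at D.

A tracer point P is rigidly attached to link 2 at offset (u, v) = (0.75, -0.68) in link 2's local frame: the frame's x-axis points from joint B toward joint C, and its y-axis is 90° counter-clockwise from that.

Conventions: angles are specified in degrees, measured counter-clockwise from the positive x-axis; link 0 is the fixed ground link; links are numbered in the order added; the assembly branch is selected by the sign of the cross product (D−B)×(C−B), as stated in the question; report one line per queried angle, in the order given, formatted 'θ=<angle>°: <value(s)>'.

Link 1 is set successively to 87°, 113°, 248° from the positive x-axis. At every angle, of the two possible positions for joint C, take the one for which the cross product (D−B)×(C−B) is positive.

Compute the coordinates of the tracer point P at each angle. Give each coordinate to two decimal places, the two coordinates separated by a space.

A=(0,0), D=(4.00,0)
θ=87°: B = A + 4.00·(cos87°, sin87°) = (0.2093, 3.9945)
θ=87°: |BD| = 5.5068
θ=87°: circle(B,3.00) ∩ circle(D,7.00): a=-0.8784, h=2.8685
θ=87°:   candidates: C₊=(1.6854,6.6063) cross=15.796; C₋=(-2.4761,2.6572) cross=-15.796
θ=87°:   branch + wants cross > 0 → take C=(1.6854,6.6063) (cross=15.796)
θ=87°: ex = (C−B)/|BC| = (0.4920,0.8706); ey = (-0.8706,0.4920)
θ=87°: P = B + 0.75·ex + -0.68·ey = (1.1704,4.3129)
θ=113°: B = A + 4.00·(cos113°, sin113°) = (-1.5629, 3.6820)
θ=113°: |BD| = 6.6711
θ=113°: circle(B,3.00) ∩ circle(D,7.00): a=0.3375, h=2.9810
θ=113°:   candidates: C₊=(0.3638,5.9815) cross=19.886; C₋=(-2.9268,1.0100) cross=-19.886
θ=113°:   branch + wants cross > 0 → take C=(0.3638,5.9815) (cross=19.886)
θ=113°: ex = (C−B)/|BC| = (0.6423,0.7665); ey = (-0.7665,0.6423)
θ=113°: P = B + 0.75·ex + -0.68·ey = (-0.5600,3.8202)
θ=248°: B = A + 4.00·(cos248°, sin248°) = (-1.4984, -3.7087)
θ=248°: |BD| = 6.6323
θ=248°: circle(B,3.00) ∩ circle(D,7.00): a=0.3006, h=2.9849
θ=248°:   candidates: C₊=(-2.9183,-1.0660) cross=19.797; C₋=(0.4199,-6.0152) cross=-19.797
θ=248°:   branch + wants cross > 0 → take C=(-2.9183,-1.0660) (cross=19.797)
θ=248°: ex = (C−B)/|BC| = (-0.4733,0.8809); ey = (-0.8809,-0.4733)
θ=248°: P = B + 0.75·ex + -0.68·ey = (-1.2544,-2.7262)

θ=87°: 1.17 4.31
θ=113°: -0.56 3.82
θ=248°: -1.25 -2.73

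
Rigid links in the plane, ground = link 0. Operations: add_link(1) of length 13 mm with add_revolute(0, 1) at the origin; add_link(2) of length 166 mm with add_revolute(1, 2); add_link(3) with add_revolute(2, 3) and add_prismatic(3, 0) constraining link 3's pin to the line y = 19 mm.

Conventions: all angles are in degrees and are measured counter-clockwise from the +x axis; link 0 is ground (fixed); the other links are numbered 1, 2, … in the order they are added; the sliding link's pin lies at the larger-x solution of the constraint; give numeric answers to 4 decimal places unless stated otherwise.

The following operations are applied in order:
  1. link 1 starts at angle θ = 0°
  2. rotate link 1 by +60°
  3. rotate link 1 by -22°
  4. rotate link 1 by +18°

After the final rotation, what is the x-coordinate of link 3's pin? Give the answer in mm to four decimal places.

geometry: r = 13 mm, L = 166 mm, e = 19 mm; θ starts at 0°
rotate link 1 by +60°: θ ← 0° +60° = 60°
rotate link 1 by -22°: θ ← 60° -22° = 38°
rotate link 1 by +18°: θ ← 38° +18° = 56°
crank pin P = (r cos θ, r sin θ) = (7.269508, 10.777488)
h = r sin θ − e = 10.777488 − 19 = -8.222512
x = r cos θ + √(L² − h²) = 7.269508 + 165.796231 = 173.065739

173.0657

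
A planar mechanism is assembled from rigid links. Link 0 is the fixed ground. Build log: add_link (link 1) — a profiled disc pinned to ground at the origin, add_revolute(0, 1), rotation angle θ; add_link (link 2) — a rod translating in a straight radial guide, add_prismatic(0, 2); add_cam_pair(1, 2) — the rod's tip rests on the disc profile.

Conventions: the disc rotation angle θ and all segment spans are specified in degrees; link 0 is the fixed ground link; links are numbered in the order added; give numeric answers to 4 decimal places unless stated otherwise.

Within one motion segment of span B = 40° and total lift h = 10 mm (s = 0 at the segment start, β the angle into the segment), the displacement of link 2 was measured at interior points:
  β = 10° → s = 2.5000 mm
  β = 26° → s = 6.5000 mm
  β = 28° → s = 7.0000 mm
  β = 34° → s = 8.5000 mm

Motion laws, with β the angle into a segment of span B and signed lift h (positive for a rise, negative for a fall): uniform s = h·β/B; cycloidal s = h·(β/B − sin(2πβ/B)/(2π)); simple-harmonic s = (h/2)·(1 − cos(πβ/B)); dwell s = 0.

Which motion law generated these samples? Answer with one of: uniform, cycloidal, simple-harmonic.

candidates at β/B = r: uniform s = h·r (linear in β); cycloidal s = h·(r − sin(2πr)/(2π)); simple-harmonic s = (h/2)(1 − cos(πr))
β=10°: printed 2.5000 | uniform 2.5000, cycloidal 0.9085, simple-harmonic 1.4645
β=26°: printed 6.5000 | uniform 6.5000, cycloidal 7.7876, simple-harmonic 7.2700
β=28°: printed 7.0000 | uniform 7.0000, cycloidal 8.5137, simple-harmonic 7.9389
β=34°: printed 8.5000 | uniform 8.5000, cycloidal 9.7876, simple-harmonic 9.4550
only one law matches every sample → uniform

uniform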